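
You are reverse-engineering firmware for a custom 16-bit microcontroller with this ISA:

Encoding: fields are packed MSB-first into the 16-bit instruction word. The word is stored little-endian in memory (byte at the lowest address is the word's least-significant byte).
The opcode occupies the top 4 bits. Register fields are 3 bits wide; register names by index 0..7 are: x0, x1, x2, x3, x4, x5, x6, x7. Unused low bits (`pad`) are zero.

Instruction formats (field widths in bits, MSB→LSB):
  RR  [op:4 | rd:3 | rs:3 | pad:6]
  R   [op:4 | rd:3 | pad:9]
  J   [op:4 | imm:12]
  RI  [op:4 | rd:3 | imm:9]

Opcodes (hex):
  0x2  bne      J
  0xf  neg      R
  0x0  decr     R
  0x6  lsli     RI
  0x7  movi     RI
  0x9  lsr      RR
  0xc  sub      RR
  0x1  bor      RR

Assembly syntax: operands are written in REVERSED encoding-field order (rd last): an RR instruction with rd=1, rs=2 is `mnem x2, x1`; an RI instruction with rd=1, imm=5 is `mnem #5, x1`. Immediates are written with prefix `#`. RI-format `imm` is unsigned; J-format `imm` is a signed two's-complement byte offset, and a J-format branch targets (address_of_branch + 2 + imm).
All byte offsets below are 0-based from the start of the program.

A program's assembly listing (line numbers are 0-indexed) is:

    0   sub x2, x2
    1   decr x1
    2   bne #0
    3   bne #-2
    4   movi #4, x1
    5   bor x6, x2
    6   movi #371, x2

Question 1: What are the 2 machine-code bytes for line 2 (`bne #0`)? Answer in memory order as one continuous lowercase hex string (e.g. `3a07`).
line 2 (bne): pack op=0x2:4|imm=0:12 = 0x2000; little→ 00 20

0020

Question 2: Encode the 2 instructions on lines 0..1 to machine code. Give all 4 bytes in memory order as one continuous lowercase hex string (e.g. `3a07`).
L0: sub op=0xc:4|rd=2:3|rs=2:3|pad=0:6 ⇒ 0xc480 ⇒ little 80 c4
L1: decr op=0x0:4|rd=1:3|pad=0:9 ⇒ 0x0200 ⇒ little 00 02

80c40002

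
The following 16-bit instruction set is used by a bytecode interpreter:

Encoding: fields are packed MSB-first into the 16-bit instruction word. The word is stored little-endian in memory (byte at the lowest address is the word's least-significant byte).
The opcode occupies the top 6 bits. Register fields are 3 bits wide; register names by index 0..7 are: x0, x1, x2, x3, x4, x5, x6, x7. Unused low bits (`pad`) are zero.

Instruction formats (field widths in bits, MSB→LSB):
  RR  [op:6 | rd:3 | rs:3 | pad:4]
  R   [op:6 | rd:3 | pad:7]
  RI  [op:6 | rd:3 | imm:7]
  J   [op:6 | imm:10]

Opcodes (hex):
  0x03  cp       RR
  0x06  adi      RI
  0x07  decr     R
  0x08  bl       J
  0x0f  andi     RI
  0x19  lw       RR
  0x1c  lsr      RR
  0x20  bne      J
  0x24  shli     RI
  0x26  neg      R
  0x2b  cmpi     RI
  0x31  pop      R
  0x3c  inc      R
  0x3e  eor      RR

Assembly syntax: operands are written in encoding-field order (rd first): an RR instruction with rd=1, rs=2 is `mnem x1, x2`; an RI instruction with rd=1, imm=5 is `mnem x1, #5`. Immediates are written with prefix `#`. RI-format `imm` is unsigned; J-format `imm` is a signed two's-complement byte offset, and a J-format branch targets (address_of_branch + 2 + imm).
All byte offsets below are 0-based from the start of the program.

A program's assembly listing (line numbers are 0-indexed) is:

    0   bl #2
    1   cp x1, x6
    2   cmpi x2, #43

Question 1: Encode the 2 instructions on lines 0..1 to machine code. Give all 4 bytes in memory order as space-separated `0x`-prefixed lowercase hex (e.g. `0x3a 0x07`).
L0: bl op=0x8:6|imm=2:10 ⇒ 0x2002 ⇒ little 02 20
L1: cp op=0x3:6|rd=1:3|rs=6:3|pad=0:4 ⇒ 0x0ce0 ⇒ little e0 0c

0x02 0x20 0xe0 0x0c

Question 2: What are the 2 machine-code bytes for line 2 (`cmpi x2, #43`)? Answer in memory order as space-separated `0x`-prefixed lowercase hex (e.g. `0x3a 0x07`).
2. cmpi fields op=0x2b:6|rd=2:3|imm=43:7 → word ad2bh → 2b ad

0x2b 0xad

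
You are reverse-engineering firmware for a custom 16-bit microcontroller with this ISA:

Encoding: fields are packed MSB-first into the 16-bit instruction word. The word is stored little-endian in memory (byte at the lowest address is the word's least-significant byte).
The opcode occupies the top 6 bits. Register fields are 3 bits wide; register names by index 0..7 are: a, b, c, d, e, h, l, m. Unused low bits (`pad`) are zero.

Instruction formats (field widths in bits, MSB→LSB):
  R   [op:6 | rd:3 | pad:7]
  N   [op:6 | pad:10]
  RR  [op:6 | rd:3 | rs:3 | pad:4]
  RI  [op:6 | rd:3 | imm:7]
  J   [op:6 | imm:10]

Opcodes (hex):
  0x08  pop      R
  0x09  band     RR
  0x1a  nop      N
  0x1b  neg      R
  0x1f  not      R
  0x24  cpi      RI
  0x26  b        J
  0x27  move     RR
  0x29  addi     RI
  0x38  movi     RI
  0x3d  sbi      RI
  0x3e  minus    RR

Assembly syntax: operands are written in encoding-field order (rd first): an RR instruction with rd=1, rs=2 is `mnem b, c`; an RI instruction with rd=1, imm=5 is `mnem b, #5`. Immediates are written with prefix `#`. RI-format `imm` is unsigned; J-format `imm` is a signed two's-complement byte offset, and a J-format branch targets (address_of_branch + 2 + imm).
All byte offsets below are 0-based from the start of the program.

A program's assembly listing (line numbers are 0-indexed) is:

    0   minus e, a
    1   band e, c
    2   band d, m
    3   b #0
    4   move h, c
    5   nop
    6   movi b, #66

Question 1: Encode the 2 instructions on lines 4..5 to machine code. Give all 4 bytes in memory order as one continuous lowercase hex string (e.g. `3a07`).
line 4 (move): pack op=0x27:6|rd=5:3|rs=2:3|pad=0:4 = 0x9ea0; little→ a0 9e
line 5 (nop): pack op=0x1a:6|pad=0:10 = 0x6800; little→ 00 68

a09e0068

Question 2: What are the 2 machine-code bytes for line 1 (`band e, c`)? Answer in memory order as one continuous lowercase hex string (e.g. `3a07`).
2026

L1: band op=0x9:6|rd=4:3|rs=2:3|pad=0:4 ⇒ 0x2620 ⇒ little 20 26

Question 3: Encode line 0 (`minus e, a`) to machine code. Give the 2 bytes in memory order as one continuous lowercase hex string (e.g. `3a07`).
00fa

line 0 (minus): pack op=0x3e:6|rd=4:3|rs=0:3|pad=0:4 = 0xfa00; little→ 00 fa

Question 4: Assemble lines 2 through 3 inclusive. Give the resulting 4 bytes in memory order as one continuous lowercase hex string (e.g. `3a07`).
f0250098

line 2 (band): pack op=0x9:6|rd=3:3|rs=7:3|pad=0:4 = 0x25f0; little→ f0 25
line 3 (b): pack op=0x26:6|imm=0:10 = 0x9800; little→ 00 98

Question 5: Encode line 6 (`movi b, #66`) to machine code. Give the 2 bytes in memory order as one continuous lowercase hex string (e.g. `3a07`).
L6: movi op=0x38:6|rd=1:3|imm=66:7 ⇒ 0xe0c2 ⇒ little c2 e0

c2e0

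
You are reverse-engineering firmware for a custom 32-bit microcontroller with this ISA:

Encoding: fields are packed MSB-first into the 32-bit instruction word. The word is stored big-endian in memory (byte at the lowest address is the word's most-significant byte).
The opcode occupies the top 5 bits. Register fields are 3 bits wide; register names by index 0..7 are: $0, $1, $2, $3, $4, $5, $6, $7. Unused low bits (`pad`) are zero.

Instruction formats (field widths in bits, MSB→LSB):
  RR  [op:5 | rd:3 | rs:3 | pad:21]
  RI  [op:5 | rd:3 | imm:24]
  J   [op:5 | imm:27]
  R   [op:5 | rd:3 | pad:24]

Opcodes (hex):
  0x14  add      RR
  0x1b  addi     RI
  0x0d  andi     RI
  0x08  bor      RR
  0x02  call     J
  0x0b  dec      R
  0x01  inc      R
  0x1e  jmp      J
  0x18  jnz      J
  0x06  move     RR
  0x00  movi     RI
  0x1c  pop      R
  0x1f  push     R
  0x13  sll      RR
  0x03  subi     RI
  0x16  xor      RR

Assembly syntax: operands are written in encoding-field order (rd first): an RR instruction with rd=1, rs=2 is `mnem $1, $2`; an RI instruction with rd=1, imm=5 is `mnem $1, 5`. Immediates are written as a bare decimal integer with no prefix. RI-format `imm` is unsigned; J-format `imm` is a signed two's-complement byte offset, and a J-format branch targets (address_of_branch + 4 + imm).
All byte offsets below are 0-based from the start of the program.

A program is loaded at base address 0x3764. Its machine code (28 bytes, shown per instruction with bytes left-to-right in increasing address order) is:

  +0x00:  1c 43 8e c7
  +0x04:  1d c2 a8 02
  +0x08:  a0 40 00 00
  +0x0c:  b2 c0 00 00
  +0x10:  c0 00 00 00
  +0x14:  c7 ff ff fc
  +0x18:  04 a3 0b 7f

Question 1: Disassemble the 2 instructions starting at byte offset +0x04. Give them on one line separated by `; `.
subi $5, 12756994; add $0, $2

+0x04: 1d c2 a8 02 ⇒ word 0x1dc2a802 (big)
  op=0x1dc2a802>>27=0x3 ⇒ subi (RI)
  rd@[26:24]=0x5 ⇒ $5
  imm@[23:0]=0xc2a802 ⇒ 12756994
+0x08: a0 40 00 00 ⇒ word 0xa0400000 (big)
  op=0xa0400000>>27=0x14 ⇒ add (RR)
  rd@[26:24]=0x0 ⇒ $0
  rs@[23:21]=0x2 ⇒ $2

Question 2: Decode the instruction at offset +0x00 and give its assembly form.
+0x00: 1c 43 8e c7 ⇒ word 0x1c438ec7 (big)
  opcode bits[31:27]=0x3: subi/RI
  rd@[26:24]=0x4 ⇒ $4
  imm@[23:0]=0x438ec7 ⇒ 4427463

subi $4, 4427463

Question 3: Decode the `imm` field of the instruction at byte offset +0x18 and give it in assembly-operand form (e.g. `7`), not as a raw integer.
10685311

@+18  big-endian(04 a3 0b 7f) = 0x04a30b7f
  top 5b → 0x0 → movi [RI]
  rd: (w>>24)&0x7=0x4 → $4
  imm: (w>>0)&0xffffff=0xa30b7f → 10685311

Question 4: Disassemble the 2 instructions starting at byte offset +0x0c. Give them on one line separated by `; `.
xor $2, $6; jnz 0

@+0c  big-endian(b2 c0 00 00) = 0xb2c00000
  top 5b → 0x16 → xor [RR]
  [26:24] rd=2 = $2
  [23:21] rs=6 = $6
@+10  big-endian(c0 00 00 00) = 0xc0000000
  top 5b → 0x18 → jnz [J]
  [26:0] imm=0 = 0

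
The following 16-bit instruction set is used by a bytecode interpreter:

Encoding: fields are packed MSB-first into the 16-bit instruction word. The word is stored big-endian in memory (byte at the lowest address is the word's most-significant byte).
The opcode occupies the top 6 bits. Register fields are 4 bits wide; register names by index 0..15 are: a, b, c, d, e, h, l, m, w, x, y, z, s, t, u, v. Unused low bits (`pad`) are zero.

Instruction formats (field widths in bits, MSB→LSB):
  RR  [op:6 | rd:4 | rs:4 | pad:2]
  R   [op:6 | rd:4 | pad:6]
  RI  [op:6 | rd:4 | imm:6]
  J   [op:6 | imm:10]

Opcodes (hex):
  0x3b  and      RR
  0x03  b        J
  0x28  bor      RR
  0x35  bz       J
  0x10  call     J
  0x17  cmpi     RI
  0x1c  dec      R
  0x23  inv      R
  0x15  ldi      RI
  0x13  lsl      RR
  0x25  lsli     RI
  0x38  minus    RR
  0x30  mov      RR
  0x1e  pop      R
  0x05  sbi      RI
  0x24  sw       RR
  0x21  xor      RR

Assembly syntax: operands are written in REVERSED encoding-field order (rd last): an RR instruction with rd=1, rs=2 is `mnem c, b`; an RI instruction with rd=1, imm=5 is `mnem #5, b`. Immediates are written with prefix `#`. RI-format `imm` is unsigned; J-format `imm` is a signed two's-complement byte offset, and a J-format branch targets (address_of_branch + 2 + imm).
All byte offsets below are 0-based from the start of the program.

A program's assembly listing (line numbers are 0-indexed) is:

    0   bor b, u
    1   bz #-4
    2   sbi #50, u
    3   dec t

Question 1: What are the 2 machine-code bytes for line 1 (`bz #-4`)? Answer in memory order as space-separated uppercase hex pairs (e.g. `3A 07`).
1. bz fields op=0x35:6|imm=-4:10 → word d7fch → d7 fc

D7 FC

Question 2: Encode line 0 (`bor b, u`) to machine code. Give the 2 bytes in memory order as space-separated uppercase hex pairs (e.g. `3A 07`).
L0: bor op=0x28:6|rd=14:4|rs=1:4|pad=0:2 ⇒ 0xa384 ⇒ big a3 84

A3 84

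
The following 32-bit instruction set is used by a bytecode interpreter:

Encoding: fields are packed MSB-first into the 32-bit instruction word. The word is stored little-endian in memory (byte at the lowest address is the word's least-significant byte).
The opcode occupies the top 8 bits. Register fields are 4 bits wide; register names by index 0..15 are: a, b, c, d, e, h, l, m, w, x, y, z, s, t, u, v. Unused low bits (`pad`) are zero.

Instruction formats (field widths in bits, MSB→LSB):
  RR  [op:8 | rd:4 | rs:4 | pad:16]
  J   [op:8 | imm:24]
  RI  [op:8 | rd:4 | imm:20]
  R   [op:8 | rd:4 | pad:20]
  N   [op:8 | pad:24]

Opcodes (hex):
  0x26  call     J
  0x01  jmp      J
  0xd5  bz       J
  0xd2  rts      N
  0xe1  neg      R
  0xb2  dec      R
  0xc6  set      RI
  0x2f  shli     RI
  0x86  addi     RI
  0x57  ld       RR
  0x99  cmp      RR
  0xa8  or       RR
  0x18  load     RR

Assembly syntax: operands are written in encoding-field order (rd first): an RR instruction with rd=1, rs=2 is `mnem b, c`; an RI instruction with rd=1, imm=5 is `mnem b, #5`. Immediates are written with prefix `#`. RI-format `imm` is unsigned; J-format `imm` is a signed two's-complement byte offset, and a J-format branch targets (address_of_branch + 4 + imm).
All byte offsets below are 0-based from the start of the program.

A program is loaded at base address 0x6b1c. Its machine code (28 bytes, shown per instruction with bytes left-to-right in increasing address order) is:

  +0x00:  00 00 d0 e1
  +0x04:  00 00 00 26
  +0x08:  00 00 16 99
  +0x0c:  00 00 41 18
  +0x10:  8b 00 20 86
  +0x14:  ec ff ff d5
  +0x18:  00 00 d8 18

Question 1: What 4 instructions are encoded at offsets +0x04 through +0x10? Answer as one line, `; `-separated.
call #0; cmp b, l; load e, b; addi c, #139

@+04  little-endian(00 00 00 26) = 0x26000000
  opcode bits[31:24]=0x26: call/J
  imm: (w>>0)&0xffffff=0x0 → #0
@+08  little-endian(00 00 16 99) = 0x99160000
  opcode bits[31:24]=0x99: cmp/RR
  rd: (w>>20)&0xf=0x1 → b
  rs: (w>>16)&0xf=0x6 → l
@+0c  little-endian(00 00 41 18) = 0x18410000
  opcode bits[31:24]=0x18: load/RR
  rd: (w>>20)&0xf=0x4 → e
  rs: (w>>16)&0xf=0x1 → b
@+10  little-endian(8b 00 20 86) = 0x8620008b
  opcode bits[31:24]=0x86: addi/RI
  rd: (w>>20)&0xf=0x2 → c
  imm: (w>>0)&0xfffff=0x8b → #139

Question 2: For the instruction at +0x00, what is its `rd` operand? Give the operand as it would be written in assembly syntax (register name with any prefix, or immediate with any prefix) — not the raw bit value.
t

@+00  little-endian(00 00 d0 e1) = 0xe1d00000
  top 8b → 0xe1 → neg [R]
  rd@[23:20]=0xd ⇒ t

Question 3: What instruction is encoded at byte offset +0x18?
@+18  little-endian(00 00 d8 18) = 0x18d80000
  top 8b → 0x18 → load [RR]
  rd@[23:20]=0xd ⇒ t
  rs@[19:16]=0x8 ⇒ w

load t, w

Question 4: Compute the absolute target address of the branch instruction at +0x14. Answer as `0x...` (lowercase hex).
@+14  little-endian(ec ff ff d5) = 0xd5ffffec
  op=0xd5ffffec>>24=0xd5 ⇒ bz (J)
  [23:0] imm=16777196 (s24→-20) = #-20
  target = base 0x6b1c + off 0x14 + 4 + imm -20 = 0x6b20

0x6b20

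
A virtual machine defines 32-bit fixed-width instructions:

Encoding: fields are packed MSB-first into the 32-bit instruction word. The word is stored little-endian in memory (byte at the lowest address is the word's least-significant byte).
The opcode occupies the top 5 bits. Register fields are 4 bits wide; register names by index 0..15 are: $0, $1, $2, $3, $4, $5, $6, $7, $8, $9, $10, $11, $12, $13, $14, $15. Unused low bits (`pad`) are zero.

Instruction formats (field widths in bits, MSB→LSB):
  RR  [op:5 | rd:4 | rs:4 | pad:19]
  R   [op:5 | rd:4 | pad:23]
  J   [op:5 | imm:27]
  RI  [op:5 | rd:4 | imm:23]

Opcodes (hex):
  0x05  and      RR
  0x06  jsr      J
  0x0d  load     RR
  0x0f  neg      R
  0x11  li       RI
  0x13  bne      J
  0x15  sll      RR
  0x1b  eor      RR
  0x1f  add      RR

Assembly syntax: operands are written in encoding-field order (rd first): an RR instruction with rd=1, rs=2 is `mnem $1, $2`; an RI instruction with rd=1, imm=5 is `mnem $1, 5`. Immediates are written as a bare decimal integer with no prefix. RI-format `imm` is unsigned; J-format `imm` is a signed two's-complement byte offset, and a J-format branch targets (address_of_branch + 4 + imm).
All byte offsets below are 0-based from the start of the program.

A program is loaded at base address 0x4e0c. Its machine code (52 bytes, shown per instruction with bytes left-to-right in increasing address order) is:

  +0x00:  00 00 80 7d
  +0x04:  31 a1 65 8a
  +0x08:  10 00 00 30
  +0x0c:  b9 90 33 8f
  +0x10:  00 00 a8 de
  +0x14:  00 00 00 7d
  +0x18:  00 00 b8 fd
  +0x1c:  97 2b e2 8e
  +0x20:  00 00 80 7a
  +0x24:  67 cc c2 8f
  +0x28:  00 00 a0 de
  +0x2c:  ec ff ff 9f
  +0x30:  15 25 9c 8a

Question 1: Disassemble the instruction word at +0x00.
off 0x00: read 00 00 80 7d as little → 0x7d800000
  top 5b → 0xf → neg [R]
  rd: (w>>23)&0xf=0xb → $11

neg $11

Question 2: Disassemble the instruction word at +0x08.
jsr 16

+0x08: 10 00 00 30 ⇒ word 0x30000010 (little)
  op=0x30000010>>27=0x6 ⇒ jsr (J)
  [26:0] imm=16 = 16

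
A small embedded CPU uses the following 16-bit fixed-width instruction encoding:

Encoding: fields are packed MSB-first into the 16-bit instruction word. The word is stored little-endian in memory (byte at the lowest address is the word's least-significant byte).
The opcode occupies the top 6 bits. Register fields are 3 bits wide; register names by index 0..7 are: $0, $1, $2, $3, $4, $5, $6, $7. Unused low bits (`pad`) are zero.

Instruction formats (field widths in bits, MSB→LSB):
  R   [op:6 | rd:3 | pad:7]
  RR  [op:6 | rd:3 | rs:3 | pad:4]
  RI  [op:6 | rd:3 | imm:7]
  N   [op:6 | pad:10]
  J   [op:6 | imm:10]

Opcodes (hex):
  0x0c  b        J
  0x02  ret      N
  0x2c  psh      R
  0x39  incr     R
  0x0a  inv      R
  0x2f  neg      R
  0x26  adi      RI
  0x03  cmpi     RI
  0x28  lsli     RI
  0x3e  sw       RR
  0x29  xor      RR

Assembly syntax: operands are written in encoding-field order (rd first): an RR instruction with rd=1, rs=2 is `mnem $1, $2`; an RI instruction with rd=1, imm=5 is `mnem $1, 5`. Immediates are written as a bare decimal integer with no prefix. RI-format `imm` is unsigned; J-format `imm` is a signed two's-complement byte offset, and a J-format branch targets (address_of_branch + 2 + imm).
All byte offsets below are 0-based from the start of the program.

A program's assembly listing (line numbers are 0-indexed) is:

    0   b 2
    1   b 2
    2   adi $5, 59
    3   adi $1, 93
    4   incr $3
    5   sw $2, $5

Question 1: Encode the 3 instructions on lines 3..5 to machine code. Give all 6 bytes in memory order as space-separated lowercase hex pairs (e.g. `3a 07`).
dd 98 80 e5 50 f9

3. adi fields op=0x26:6|rd=1:3|imm=93:7 → word 98ddh → dd 98
4. incr fields op=0x39:6|rd=3:3|pad=0:7 → word e580h → 80 e5
5. sw fields op=0x3e:6|rd=2:3|rs=5:3|pad=0:4 → word f950h → 50 f9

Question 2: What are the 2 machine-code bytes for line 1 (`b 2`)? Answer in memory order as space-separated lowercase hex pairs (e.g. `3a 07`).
02 30

L1: b op=0xc:6|imm=2:10 ⇒ 0x3002 ⇒ little 02 30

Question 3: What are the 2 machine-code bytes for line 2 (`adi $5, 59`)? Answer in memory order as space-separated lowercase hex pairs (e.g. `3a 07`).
2. adi fields op=0x26:6|rd=5:3|imm=59:7 → word 9abbh → bb 9a

bb 9a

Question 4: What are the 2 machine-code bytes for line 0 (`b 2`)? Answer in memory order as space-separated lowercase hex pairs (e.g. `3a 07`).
line 0 (b): pack op=0xc:6|imm=2:10 = 0x3002; little→ 02 30

02 30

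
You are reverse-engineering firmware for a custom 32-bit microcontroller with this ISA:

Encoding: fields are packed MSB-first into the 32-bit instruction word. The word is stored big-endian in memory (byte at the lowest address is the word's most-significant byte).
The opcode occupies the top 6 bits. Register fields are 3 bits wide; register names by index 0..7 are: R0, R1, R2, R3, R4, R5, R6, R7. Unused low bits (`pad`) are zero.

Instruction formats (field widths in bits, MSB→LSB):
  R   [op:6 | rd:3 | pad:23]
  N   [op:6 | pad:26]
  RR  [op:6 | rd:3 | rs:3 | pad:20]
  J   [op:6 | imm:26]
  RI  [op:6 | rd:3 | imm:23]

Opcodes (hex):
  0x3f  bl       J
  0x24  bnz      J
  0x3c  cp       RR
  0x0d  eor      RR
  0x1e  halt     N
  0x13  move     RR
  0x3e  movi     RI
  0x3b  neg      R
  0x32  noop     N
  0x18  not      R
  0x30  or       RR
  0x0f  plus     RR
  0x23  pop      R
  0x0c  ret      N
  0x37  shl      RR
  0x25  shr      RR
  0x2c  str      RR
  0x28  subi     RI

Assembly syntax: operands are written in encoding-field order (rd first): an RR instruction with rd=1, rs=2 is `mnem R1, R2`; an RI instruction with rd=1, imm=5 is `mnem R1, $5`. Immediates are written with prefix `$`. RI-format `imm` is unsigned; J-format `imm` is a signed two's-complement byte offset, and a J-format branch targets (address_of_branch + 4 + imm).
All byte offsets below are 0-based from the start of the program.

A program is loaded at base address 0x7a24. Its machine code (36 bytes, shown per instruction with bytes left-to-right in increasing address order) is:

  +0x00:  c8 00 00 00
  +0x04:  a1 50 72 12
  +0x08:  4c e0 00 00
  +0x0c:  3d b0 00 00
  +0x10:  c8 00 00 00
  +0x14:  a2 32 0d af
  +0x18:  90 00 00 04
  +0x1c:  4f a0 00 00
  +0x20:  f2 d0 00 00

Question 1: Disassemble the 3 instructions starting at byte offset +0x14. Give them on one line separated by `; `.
@+14  big-endian(a2 32 0d af) = 0xa2320daf
  opcode bits[31:26]=0x28: subi/RI
  rd@[25:23]=0x4 ⇒ R4
  imm@[22:0]=0x320daf ⇒ $3280303
@+18  big-endian(90 00 00 04) = 0x90000004
  opcode bits[31:26]=0x24: bnz/J
  imm@[25:0]=0x4 ⇒ $4
@+1c  big-endian(4f a0 00 00) = 0x4fa00000
  opcode bits[31:26]=0x13: move/RR
  rd@[25:23]=0x7 ⇒ R7
  rs@[22:20]=0x2 ⇒ R2

subi R4, $3280303; bnz $4; move R7, R2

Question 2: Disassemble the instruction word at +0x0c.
plus R3, R3

@+0c  big-endian(3d b0 00 00) = 0x3db00000
  top 6b → 0xf → plus [RR]
  [25:23] rd=3 = R3
  [22:20] rs=3 = R3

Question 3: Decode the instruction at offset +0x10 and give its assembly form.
[10] c8 00 00 00 → 0xc8000000
  op=0xc8000000>>26=0x32 ⇒ noop (N)

noop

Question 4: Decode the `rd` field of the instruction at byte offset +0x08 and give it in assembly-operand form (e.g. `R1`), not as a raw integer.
@+08  big-endian(4c e0 00 00) = 0x4ce00000
  op=0x4ce00000>>26=0x13 ⇒ move (RR)
  [25:23] rd=1 = R1
  [22:20] rs=6 = R6

R1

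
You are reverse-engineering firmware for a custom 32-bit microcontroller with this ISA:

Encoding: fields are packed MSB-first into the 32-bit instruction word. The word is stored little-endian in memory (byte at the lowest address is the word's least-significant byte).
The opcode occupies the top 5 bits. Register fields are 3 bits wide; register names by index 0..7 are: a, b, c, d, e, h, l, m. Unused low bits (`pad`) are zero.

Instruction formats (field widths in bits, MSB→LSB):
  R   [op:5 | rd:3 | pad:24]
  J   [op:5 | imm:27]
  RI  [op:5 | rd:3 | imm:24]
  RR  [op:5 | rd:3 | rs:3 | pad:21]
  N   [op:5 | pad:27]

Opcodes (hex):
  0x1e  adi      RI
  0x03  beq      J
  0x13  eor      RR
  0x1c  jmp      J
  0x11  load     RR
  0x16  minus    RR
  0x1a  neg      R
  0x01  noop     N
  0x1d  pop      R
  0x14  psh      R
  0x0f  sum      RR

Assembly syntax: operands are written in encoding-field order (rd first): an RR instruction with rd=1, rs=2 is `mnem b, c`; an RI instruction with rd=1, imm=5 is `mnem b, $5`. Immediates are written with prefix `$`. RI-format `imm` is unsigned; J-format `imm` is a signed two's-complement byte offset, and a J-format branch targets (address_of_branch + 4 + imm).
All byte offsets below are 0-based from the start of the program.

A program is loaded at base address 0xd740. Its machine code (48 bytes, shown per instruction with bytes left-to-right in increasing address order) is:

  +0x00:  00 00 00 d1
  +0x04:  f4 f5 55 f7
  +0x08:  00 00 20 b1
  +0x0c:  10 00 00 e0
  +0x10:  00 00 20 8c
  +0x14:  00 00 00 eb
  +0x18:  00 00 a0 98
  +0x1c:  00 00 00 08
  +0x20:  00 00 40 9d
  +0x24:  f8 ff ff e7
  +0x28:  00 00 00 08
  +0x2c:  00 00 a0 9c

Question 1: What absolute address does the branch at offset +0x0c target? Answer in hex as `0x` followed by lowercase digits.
0xd760

+0x0c: 10 00 00 e0 ⇒ word 0xe0000010 (little)
  op=0xe0000010>>27=0x1c ⇒ jmp (J)
  imm: (w>>0)&0x7ffffff=0x10 → $16
  target = base 0xd740 + off 0x0c + 4 + imm 16 = 0xd760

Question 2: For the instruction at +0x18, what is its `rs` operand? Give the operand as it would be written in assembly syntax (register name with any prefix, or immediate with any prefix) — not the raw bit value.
@+18  little-endian(00 00 a0 98) = 0x98a00000
  opcode bits[31:27]=0x13: eor/RR
  rd: (w>>24)&0x7=0x0 → a
  rs: (w>>21)&0x7=0x5 → h

h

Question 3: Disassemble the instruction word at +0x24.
+0x24: f8 ff ff e7 ⇒ word 0xe7fffff8 (little)
  opcode bits[31:27]=0x1c: jmp/J
  [26:0] imm=134217720 (s27→-8) = $-8

jmp $-8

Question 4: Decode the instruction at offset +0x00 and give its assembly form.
off 0x00: read 00 00 00 d1 as little → 0xd1000000
  top 5b → 0x1a → neg [R]
  rd@[26:24]=0x1 ⇒ b

neg b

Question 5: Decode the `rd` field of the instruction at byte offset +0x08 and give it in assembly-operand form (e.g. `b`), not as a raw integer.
b

+0x08: 00 00 20 b1 ⇒ word 0xb1200000 (little)
  top 5b → 0x16 → minus [RR]
  [26:24] rd=1 = b
  [23:21] rs=1 = b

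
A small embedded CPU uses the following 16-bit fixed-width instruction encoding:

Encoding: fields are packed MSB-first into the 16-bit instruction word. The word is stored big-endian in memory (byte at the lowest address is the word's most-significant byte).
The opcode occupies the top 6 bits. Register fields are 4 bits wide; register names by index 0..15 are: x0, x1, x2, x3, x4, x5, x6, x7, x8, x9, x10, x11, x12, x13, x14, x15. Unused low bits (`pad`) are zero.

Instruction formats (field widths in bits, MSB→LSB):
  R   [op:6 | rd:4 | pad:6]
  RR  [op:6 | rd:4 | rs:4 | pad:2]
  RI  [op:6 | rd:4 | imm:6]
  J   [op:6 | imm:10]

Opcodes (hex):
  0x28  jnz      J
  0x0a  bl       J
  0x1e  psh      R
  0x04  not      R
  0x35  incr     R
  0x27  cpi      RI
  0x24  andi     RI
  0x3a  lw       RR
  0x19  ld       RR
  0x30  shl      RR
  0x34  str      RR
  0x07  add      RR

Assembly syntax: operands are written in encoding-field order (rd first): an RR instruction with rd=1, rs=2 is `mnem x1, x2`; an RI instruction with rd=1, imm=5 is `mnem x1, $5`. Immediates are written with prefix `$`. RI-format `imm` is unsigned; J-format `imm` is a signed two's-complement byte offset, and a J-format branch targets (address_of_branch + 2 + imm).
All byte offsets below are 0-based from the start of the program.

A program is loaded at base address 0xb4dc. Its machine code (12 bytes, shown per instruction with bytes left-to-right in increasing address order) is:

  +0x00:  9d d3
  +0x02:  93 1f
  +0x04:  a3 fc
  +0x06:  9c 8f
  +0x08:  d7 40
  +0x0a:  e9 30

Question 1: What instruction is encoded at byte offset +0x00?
cpi x7, $19

[00] 9d d3 → 0x9dd3
  op=0x9dd3>>10=0x27 ⇒ cpi (RI)
  [9:6] rd=7 = x7
  [5:0] imm=19 = $19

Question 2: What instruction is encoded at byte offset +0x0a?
lw x4, x12

off 0x0a: read e9 30 as big → 0xe930
  opcode bits[15:10]=0x3a: lw/RR
  [9:6] rd=4 = x4
  [5:2] rs=12 = x12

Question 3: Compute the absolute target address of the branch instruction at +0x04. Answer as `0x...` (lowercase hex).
0xb4de

off 0x04: read a3 fc as big → 0xa3fc
  op=0xa3fc>>10=0x28 ⇒ jnz (J)
  [9:0] imm=1020 (s10→-4) = $-4
  target = base 0xb4dc + off 0x04 + 2 + imm -4 = 0xb4de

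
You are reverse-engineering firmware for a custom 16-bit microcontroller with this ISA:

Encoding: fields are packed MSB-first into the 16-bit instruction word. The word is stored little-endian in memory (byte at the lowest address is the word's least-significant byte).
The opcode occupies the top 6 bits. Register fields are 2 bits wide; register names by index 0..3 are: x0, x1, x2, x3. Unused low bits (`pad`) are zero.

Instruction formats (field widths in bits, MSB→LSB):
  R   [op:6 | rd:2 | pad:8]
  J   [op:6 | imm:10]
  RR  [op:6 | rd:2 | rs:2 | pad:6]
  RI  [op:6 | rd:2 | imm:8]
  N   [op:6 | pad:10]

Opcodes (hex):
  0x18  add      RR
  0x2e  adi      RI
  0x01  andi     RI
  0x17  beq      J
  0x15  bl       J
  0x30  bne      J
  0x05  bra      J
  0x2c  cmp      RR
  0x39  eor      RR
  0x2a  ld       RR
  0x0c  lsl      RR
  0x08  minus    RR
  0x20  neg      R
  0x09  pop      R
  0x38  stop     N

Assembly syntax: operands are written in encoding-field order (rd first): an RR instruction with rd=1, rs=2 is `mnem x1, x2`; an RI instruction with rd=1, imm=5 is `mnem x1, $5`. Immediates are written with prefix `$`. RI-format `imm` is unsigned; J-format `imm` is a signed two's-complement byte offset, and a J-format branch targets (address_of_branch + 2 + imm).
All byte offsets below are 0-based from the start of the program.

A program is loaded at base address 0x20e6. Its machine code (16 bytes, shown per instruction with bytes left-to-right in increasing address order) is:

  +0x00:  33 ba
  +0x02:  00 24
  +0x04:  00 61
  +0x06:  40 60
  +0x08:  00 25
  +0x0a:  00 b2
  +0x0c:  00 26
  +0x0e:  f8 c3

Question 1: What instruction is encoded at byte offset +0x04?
[04] 00 61 → 0x6100
  op=0x6100>>10=0x18 ⇒ add (RR)
  [9:8] rd=1 = x1
  [7:6] rs=0 = x0

add x1, x0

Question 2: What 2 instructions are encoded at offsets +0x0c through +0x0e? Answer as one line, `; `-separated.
pop x2; bne $-8

@+0c  little-endian(00 26) = 0x2600
  op=0x2600>>10=0x9 ⇒ pop (R)
  [9:8] rd=2 = x2
@+0e  little-endian(f8 c3) = 0xc3f8
  op=0xc3f8>>10=0x30 ⇒ bne (J)
  [9:0] imm=1016 (s10→-8) = $-8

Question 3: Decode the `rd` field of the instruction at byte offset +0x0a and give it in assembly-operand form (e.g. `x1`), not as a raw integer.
off 0x0a: read 00 b2 as little → 0xb200
  opcode bits[15:10]=0x2c: cmp/RR
  rd: (w>>8)&0x3=0x2 → x2
  rs: (w>>6)&0x3=0x0 → x0

x2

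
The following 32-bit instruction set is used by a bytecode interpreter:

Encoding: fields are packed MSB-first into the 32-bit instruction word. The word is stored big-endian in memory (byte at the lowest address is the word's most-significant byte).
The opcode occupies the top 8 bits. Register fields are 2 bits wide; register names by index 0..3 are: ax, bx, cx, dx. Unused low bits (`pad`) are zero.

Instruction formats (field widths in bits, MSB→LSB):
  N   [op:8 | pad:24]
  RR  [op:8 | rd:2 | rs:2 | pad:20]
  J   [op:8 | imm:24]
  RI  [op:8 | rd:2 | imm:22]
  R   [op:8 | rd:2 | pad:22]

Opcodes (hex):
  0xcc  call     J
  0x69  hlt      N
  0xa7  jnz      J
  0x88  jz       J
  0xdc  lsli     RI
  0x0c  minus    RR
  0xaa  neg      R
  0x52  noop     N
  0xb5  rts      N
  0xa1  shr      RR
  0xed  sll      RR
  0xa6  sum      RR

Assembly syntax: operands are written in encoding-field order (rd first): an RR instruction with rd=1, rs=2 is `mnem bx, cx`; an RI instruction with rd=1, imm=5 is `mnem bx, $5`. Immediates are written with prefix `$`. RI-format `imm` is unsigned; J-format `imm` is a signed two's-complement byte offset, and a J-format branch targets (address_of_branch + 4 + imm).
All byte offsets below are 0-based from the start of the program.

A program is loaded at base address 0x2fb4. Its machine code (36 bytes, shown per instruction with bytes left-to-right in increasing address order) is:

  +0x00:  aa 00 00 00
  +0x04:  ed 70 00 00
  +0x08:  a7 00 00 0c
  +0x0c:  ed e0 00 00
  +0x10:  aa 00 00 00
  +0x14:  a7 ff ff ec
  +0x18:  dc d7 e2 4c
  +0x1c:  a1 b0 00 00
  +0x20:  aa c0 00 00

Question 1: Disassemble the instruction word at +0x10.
off 0x10: read aa 00 00 00 as big → 0xaa000000
  opcode bits[31:24]=0xaa: neg/R
  [23:22] rd=0 = ax

neg ax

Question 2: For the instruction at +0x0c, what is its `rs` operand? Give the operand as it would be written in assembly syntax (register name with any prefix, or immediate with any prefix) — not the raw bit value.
+0x0c: ed e0 00 00 ⇒ word 0xede00000 (big)
  opcode bits[31:24]=0xed: sll/RR
  [23:22] rd=3 = dx
  [21:20] rs=2 = cx

cx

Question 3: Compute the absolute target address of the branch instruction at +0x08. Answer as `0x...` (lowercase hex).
[08] a7 00 00 0c → 0xa700000c
  top 8b → 0xa7 → jnz [J]
  imm@[23:0]=0xc ⇒ $12
  target = base 0x2fb4 + off 0x08 + 4 + imm 12 = 0x2fcc

0x2fcc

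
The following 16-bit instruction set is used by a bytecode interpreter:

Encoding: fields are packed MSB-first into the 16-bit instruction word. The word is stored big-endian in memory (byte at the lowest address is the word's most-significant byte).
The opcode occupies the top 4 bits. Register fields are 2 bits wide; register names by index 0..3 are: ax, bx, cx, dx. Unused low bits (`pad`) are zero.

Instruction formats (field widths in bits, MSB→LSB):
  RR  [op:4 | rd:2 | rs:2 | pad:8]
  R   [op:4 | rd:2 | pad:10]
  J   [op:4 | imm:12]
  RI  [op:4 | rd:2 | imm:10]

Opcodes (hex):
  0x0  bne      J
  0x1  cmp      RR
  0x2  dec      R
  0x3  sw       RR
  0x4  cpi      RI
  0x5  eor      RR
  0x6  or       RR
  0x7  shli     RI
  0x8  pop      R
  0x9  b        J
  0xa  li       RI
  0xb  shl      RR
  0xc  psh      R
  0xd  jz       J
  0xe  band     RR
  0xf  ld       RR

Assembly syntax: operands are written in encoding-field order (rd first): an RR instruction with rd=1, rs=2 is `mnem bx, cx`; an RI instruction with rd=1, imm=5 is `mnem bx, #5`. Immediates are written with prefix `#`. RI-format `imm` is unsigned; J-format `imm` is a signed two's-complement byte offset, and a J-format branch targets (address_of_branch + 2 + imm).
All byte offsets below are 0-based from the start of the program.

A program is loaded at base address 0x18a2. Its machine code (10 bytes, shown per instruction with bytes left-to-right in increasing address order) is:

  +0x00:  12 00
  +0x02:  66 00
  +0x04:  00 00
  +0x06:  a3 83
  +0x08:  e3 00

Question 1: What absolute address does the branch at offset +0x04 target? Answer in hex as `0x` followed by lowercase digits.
0x18a8

off 0x04: read 00 00 as big → 0x0000
  top 4b → 0x0 → bne [J]
  imm@[11:0]=0x0 ⇒ #0
  target = base 0x18a2 + off 0x04 + 2 + imm 0 = 0x18a8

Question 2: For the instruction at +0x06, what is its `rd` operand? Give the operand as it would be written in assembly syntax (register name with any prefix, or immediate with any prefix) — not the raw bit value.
@+06  big-endian(a3 83) = 0xa383
  opcode bits[15:12]=0xa: li/RI
  rd@[11:10]=0x0 ⇒ ax
  imm@[9:0]=0x383 ⇒ #899

ax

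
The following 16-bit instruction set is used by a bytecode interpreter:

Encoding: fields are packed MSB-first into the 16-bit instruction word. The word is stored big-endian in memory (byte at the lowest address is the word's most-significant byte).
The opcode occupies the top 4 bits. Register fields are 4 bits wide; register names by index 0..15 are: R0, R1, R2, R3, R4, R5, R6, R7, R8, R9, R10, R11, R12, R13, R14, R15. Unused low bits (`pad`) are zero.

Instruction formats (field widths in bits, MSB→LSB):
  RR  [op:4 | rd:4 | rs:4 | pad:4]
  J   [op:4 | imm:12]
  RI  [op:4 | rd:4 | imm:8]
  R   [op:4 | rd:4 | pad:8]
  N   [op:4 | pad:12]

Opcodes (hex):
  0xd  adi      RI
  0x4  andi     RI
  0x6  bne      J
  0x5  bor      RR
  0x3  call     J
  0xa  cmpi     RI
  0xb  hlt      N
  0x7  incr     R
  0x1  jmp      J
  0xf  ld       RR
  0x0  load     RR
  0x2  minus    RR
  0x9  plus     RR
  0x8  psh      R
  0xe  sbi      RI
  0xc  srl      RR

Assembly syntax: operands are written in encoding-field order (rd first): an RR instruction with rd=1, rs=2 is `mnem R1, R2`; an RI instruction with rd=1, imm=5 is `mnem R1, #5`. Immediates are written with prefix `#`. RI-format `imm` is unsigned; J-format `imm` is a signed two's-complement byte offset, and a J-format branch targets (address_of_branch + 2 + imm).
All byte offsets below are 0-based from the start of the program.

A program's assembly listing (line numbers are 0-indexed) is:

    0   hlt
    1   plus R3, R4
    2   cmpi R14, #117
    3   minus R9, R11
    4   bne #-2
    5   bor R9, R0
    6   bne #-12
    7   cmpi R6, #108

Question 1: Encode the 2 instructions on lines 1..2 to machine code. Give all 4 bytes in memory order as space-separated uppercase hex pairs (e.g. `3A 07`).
93 40 AE 75

line 1 (plus): pack op=0x9:4|rd=3:4|rs=4:4|pad=0:4 = 0x9340; big→ 93 40
line 2 (cmpi): pack op=0xa:4|rd=14:4|imm=117:8 = 0xae75; big→ ae 75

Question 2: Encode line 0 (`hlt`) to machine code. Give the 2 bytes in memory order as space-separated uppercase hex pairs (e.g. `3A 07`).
B0 00

0. hlt fields op=0xb:4|pad=0:12 → word b000h → b0 00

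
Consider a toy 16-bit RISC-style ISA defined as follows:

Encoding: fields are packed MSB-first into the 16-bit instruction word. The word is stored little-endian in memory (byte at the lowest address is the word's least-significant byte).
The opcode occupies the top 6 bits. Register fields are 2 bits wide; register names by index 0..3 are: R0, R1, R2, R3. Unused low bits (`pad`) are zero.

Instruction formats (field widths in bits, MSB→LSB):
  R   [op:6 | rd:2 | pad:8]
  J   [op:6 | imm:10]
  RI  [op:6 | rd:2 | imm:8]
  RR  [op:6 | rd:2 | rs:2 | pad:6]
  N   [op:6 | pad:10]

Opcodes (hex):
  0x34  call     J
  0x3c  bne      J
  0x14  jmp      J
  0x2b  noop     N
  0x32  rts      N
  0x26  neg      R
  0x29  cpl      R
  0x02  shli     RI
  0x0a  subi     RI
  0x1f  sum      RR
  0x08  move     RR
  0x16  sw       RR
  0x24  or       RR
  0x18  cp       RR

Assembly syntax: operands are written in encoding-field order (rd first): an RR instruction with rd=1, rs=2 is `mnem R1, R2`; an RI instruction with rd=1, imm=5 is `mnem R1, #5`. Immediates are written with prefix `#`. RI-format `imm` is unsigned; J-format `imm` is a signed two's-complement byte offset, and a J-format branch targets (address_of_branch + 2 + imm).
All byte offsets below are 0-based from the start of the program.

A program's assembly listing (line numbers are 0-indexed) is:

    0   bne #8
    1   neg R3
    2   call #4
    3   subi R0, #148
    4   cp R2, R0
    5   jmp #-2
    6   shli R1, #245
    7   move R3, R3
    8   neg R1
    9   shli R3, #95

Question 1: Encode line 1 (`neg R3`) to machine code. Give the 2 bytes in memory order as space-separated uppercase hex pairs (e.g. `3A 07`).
L1: neg op=0x26:6|rd=3:2|pad=0:8 ⇒ 0x9b00 ⇒ little 00 9b

00 9B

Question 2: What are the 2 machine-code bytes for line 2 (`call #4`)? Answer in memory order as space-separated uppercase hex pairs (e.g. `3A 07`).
04 D0

2. call fields op=0x34:6|imm=4:10 → word d004h → 04 d0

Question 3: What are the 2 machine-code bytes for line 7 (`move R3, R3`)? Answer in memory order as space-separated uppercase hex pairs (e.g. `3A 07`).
C0 23

line 7 (move): pack op=0x8:6|rd=3:2|rs=3:2|pad=0:6 = 0x23c0; little→ c0 23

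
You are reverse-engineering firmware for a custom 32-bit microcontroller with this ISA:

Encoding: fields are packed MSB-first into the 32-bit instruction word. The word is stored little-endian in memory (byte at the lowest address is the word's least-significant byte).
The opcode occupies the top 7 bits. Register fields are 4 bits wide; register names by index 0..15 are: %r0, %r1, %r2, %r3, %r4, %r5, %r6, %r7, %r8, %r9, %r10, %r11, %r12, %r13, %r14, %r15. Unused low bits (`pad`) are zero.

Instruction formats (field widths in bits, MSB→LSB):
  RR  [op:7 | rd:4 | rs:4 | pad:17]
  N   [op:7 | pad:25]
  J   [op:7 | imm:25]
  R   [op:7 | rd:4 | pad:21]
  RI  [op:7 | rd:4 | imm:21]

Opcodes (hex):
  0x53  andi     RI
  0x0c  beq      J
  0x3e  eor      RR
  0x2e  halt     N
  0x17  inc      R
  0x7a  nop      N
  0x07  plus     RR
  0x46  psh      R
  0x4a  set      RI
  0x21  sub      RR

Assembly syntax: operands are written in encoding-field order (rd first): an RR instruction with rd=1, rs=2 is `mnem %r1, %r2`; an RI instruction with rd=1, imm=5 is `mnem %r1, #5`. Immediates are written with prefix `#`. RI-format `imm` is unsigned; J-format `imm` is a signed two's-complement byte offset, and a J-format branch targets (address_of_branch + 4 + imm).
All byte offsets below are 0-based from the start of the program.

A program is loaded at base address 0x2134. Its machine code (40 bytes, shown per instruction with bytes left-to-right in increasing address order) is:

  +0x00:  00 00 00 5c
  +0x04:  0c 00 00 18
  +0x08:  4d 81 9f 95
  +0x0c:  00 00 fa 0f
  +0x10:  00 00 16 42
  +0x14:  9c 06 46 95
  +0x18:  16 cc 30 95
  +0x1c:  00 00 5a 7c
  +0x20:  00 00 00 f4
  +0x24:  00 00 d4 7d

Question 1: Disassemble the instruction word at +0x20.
nop

+0x20: 00 00 00 f4 ⇒ word 0xf4000000 (little)
  top 7b → 0x7a → nop [N]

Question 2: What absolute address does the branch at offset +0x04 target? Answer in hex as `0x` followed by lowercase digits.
[04] 0c 00 00 18 → 0x1800000c
  top 7b → 0xc → beq [J]
  imm@[24:0]=0xc ⇒ #12
  target = base 0x2134 + off 0x04 + 4 + imm 12 = 0x2148

0x2148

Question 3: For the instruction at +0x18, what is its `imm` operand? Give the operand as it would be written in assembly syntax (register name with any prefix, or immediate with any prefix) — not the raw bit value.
+0x18: 16 cc 30 95 ⇒ word 0x9530cc16 (little)
  top 7b → 0x4a → set [RI]
  rd: (w>>21)&0xf=0x9 → %r9
  imm: (w>>0)&0x1fffff=0x10cc16 → #1100822

#1100822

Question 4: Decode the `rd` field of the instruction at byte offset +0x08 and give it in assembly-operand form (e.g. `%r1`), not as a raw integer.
+0x08: 4d 81 9f 95 ⇒ word 0x959f814d (little)
  opcode bits[31:25]=0x4a: set/RI
  rd@[24:21]=0xc ⇒ %r12
  imm@[20:0]=0x1f814d ⇒ #2064717

%r12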